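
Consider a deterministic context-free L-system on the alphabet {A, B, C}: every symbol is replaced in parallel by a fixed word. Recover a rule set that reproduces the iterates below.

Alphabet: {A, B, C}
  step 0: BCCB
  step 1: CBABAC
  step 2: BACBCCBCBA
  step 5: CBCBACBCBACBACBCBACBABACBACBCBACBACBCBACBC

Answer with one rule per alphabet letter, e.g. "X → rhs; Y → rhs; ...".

A->BC, B->C, C->BA

  step 1 ⇒ step 2: CBABAC ⇒ BA·C·BC·C·BC·BA
    A ↦ BC
    B ↦ C
    C ↦ BA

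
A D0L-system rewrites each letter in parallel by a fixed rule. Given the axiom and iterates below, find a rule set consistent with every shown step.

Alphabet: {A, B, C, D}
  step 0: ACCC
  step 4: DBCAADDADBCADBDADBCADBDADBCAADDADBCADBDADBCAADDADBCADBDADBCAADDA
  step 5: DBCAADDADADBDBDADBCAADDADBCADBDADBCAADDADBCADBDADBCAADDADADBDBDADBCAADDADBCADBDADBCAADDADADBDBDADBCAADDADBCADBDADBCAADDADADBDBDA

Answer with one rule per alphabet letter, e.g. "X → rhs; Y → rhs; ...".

  step 4 ⇒ step 5: DBCAADDADBCADBDADBCADBDADBCAADDADBCADBDADBCAADDADBCADBDADBCAADDA ⇒ DB·CA·AD·DA·DA·DB·DB·DA·DB·CA·AD·DA·DB·CA·DB·DA·DB·CA·AD·DA·DB·CA·DB·DA·DB·CA·AD·DA·DA·DB·DB·DA·DB·CA·AD·DA·DB·CA·DB·DA·DB·CA·AD·DA·DA·DB·DB·DA·DB·CA·AD·DA·DB·CA·DB·DA·DB·CA·AD·DA·DA·DB·DB·DA
    A ↦ DA
    B ↦ CA
    C ↦ AD
    D ↦ DB

A->DA, B->CA, C->AD, D->DB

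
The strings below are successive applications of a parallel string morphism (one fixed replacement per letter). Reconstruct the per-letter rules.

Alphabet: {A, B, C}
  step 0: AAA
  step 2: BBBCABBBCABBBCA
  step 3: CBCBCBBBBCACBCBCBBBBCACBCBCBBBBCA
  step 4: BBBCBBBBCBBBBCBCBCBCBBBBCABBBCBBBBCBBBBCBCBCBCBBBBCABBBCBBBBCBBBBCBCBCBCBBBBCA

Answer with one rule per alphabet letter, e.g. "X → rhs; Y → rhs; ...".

  step 3 ⇒ step 4: CBCBCBBBBCACBCBCBBBBCACBCBCBBBBCA ⇒ BBB·CB·BBB·CB·BBB·CB·CB·CB·CB·BBB·CA·BBB·CB·BBB·CB·BBB·CB·CB·CB·CB·BBB·CA·BBB·CB·BBB·CB·BBB·CB·CB·CB·CB·BBB·CA
    A ↦ CA
    B ↦ CB
    C ↦ BBB

A->CA, B->CB, C->BBB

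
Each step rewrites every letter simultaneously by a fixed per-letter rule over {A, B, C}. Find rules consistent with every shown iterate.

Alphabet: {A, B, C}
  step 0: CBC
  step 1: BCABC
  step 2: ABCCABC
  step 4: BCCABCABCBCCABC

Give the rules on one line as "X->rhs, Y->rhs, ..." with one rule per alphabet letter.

  step 1 ⇒ step 2: BCABC ⇒ A·BC·C·A·BC
    A ↦ C
    B ↦ A
    C ↦ BC

A->C, B->A, C->BC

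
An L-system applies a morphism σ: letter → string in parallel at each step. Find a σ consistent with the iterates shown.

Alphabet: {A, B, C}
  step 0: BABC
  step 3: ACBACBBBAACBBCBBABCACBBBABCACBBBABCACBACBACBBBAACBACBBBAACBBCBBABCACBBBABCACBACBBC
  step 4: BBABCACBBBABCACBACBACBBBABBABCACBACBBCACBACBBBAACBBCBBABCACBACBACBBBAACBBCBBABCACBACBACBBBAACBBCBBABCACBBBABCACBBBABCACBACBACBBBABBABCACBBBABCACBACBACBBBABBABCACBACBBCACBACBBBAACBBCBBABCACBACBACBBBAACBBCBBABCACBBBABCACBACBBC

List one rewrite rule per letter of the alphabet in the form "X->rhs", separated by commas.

  step 3 ⇒ step 4: ACBACBBBAACBBCBBABCACBBBABCACBBBABCACBACBACBBBAACBACBBBAACBBCBBABCACBBBABCACBACBBC ⇒ BBA·BC·ACB·BBA·BC·ACB·ACB·ACB·BBA·BBA·BC·ACB·ACB·BC·ACB·ACB·BBA·ACB·BC·BBA·BC·ACB·ACB·ACB·BBA·ACB·BC·BBA·BC·ACB·ACB·ACB·BBA·ACB·BC·BBA·BC·ACB·BBA·BC·ACB·BBA·BC·ACB·ACB·ACB·BBA·BBA·BC·ACB·BBA·BC·ACB·ACB·ACB·BBA·BBA·BC·ACB·ACB·BC·ACB·ACB·BBA·ACB·BC·BBA·BC·ACB·ACB·ACB·BBA·ACB·BC·BBA·BC·ACB·BBA·BC·ACB·ACB·BC
    A ↦ BBA
    B ↦ ACB
    C ↦ BC

A->BBA, B->ACB, C->BC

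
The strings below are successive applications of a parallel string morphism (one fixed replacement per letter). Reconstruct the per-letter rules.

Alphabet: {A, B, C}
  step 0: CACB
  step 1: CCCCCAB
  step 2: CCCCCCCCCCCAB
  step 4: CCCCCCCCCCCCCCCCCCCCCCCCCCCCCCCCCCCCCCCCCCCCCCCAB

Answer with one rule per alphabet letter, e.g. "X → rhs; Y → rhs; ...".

  step 1 ⇒ step 2: CCCCCAB ⇒ CC·CC·CC·CC·CC·C·AB
    A ↦ C
    B ↦ AB
    C ↦ CC

A->C, B->AB, C->CC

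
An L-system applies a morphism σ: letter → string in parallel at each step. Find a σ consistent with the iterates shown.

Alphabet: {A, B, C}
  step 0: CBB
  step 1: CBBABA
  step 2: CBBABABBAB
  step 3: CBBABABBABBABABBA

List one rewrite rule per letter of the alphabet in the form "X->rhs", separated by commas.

A->B, B->BA, C->CB

  step 2 ⇒ step 3: CBBABABBAB ⇒ CB·BA·BA·B·BA·B·BA·BA·B·BA
    A ↦ B
    B ↦ BA
    C ↦ CB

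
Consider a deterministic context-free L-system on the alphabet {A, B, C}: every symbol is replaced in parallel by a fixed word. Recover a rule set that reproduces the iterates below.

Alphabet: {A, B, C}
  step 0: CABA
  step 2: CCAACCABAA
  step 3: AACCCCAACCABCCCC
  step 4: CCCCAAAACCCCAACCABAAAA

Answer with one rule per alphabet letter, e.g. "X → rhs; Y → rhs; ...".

  step 3 ⇒ step 4: AACCCCAACCABCCCC ⇒ CC·CC·A·A·A·A·CC·CC·A·A·CC·AB·A·A·A·A
    A ↦ CC
    B ↦ AB
    C ↦ A

A->CC, B->AB, C->A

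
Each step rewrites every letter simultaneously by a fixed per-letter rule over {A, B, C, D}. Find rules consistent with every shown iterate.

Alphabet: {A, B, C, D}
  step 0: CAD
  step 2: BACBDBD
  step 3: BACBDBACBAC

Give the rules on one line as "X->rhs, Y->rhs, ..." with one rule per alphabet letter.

A->C, B->BA, C->BD, D->C

  step 2 ⇒ step 3: BACBDBD ⇒ BA·C·BD·BA·C·BA·C
    A ↦ C
    B ↦ BA
    C ↦ BD
    D ↦ C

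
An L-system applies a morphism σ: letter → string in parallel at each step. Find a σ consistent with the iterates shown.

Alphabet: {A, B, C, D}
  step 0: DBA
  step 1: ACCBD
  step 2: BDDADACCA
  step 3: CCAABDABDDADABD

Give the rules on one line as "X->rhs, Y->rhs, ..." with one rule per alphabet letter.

  step 2 ⇒ step 3: BDDADACCA ⇒ CC·A·A·BD·A·BD·DA·DA·BD
    A ↦ BD
    B ↦ CC
    C ↦ DA
    D ↦ A

A->BD, B->CC, C->DA, D->A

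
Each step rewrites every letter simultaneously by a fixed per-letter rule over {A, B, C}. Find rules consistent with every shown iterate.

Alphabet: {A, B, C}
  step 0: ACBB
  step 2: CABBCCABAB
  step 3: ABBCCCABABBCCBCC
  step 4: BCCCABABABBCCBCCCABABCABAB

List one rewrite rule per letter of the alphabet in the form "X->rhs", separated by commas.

  step 3 ⇒ step 4: ABBCCCABABBCCBCC ⇒ BC·C·C·AB·AB·AB·BC·C·BC·C·C·AB·AB·C·AB·AB
    A ↦ BC
    B ↦ C
    C ↦ AB

A->BC, B->C, C->AB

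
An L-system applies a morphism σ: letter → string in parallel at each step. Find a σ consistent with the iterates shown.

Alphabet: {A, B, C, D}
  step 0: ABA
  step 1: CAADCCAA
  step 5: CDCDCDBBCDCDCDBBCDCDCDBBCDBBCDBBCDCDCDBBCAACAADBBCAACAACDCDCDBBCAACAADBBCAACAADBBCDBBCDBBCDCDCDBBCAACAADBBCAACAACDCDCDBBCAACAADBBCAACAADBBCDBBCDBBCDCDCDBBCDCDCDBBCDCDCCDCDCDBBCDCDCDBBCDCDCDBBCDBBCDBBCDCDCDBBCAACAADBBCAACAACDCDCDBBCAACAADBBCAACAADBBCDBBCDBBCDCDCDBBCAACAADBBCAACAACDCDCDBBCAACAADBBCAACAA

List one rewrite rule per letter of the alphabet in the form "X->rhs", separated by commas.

A->CAA, B->DC, C->DBB, D->C

  step 0 ⇒ step 1: ABA ⇒ CAA·DC·CAA
    A ↦ CAA
    B ↦ DC
    C ↦ DBB  (constrained at step 1)
    D ↦ C  (constrained at step 1)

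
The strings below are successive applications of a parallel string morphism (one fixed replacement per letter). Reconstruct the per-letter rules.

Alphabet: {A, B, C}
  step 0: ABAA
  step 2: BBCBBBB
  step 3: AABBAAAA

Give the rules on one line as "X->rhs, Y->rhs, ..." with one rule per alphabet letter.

A->C, B->A, C->BB

  step 2 ⇒ step 3: BBCBBBB ⇒ A·A·BB·A·A·A·A
    B ↦ A
    C ↦ BB
    A ↦ C  (constrained at step 0)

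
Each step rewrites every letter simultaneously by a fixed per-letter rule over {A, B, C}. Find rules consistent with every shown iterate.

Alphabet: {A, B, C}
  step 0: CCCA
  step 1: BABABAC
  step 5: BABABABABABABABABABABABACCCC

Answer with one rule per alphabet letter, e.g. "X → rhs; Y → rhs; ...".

A->C, B->C, C->BA

  step 0 ⇒ step 1: CCCA ⇒ BA·BA·BA·C
    A ↦ C
    C ↦ BA
    B ↦ C  (constrained at step 1)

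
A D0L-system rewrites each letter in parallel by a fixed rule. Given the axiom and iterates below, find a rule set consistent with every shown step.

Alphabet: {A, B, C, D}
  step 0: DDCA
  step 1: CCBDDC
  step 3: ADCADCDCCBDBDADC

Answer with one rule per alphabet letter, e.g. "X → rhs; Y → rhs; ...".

  step 0 ⇒ step 1: DDCA ⇒ C·C·BD·DC
    A ↦ DC
    C ↦ BD
    D ↦ C
    B ↦ AD  (constrained at step 1)

A->DC, B->AD, C->BD, D->C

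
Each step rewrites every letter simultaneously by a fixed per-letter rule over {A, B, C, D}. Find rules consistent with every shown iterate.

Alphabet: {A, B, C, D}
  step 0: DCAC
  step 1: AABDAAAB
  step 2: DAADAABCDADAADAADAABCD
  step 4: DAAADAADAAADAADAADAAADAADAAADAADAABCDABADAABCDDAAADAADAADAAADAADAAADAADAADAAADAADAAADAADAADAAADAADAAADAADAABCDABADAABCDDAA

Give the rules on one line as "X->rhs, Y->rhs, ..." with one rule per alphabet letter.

A->DAA, B->BCD, C->AB, D->A

  step 1 ⇒ step 2: AABDAAAB ⇒ DAA·DAA·BCD·A·DAA·DAA·DAA·BCD
    A ↦ DAA
    B ↦ BCD
    D ↦ A
  step 0 ⇒ step 1: DCAC ⇒ A·AB·DAA·AB
    C ↦ AB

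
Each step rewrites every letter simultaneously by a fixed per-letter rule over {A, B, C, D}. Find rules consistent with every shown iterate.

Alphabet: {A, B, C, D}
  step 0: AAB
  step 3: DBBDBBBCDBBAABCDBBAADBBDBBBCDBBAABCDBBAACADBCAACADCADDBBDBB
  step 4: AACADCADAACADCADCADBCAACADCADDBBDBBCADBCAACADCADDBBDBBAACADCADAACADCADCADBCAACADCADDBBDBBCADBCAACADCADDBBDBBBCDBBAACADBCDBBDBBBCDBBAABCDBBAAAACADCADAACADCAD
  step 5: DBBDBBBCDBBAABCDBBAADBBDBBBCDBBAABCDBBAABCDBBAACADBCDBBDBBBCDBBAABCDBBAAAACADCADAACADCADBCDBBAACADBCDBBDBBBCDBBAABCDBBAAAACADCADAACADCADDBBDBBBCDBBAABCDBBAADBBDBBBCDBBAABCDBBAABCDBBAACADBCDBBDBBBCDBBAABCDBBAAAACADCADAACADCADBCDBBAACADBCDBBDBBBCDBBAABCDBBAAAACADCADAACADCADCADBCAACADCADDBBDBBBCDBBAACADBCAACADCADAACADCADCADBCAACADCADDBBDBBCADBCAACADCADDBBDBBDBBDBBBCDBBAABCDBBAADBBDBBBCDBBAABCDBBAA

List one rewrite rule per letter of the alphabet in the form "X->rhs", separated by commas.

A->DBB, B->CAD, C->BC, D->AA

  step 4 ⇒ step 5: AACADCADAACADCADCADBCAACADCADDBBDBBCADBCAACADCADDBBDBBAACADCADAACADCADCADBCAACADCADDBBDBBCADBCAACADCADDBBDBBBCDBBAACADBCDBBDBBBCDBBAABCDBBAAAACADCADAACADCAD ⇒ DBB·DBB·BC·DBB·AA·BC·DBB·AA·DBB·DBB·BC·DBB·AA·BC·DBB·AA·BC·DBB·AA·CAD·BC·DBB·DBB·BC·DBB·AA·BC·DBB·AA·AA·CAD·CAD·AA·CAD·CAD·BC·DBB·AA·CAD·BC·DBB·DBB·BC·DBB·AA·BC·DBB·AA·AA·CAD·CAD·AA·CAD·CAD·DBB·DBB·BC·DBB·AA·BC·DBB·AA·DBB·DBB·BC·DBB·AA·BC·DBB·AA·BC·DBB·AA·CAD·BC·DBB·DBB·BC·DBB·AA·BC·DBB·AA·AA·CAD·CAD·AA·CAD·CAD·BC·DBB·AA·CAD·BC·DBB·DBB·BC·DBB·AA·BC·DBB·AA·AA·CAD·CAD·AA·CAD·CAD·CAD·BC·AA·CAD·CAD·DBB·DBB·BC·DBB·AA·CAD·BC·AA·CAD·CAD·AA·CAD·CAD·CAD·BC·AA·CAD·CAD·DBB·DBB·CAD·BC·AA·CAD·CAD·DBB·DBB·DBB·DBB·BC·DBB·AA·BC·DBB·AA·DBB·DBB·BC·DBB·AA·BC·DBB·AA
    A ↦ DBB
    B ↦ CAD
    C ↦ BC
    D ↦ AA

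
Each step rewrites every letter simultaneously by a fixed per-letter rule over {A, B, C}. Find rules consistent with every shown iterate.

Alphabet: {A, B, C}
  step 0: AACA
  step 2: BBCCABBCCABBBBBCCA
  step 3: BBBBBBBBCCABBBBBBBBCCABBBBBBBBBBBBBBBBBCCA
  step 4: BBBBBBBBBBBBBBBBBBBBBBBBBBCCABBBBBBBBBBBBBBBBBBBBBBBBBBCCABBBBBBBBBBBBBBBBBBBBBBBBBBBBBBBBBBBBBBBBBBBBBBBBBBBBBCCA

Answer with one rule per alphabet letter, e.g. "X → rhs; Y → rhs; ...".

  step 3 ⇒ step 4: BBBBBBBBCCABBBBBBBBCCABBBBBBBBBBBBBBBBBCCA ⇒ BBB·BBB·BBB·BBB·BBB·BBB·BBB·BBB·B·B·CCA·BBB·BBB·BBB·BBB·BBB·BBB·BBB·BBB·B·B·CCA·BBB·BBB·BBB·BBB·BBB·BBB·BBB·BBB·BBB·BBB·BBB·BBB·BBB·BBB·BBB·BBB·BBB·B·B·CCA
    A ↦ CCA
    B ↦ BBB
    C ↦ B

A->CCA, B->BBB, C->B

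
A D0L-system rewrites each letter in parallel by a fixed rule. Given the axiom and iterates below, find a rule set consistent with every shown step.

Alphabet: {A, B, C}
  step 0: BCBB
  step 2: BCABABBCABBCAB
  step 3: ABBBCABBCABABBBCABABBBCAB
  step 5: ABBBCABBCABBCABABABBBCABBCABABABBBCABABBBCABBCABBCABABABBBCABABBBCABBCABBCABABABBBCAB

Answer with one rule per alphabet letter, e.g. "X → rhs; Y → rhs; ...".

A->BC, B->AB, C->B

  step 2 ⇒ step 3: BCABABBCABBCAB ⇒ AB·B·BC·AB·BC·AB·AB·B·BC·AB·AB·B·BC·AB
    A ↦ BC
    B ↦ AB
    C ↦ B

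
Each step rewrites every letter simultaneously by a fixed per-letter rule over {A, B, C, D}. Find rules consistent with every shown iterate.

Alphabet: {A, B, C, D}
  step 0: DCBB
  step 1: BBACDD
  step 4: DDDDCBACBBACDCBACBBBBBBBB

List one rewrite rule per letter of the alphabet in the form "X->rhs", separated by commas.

A->CB, B->D, C->AC, D->BB

  step 0 ⇒ step 1: DCBB ⇒ BB·AC·D·D
    B ↦ D
    C ↦ AC
    D ↦ BB
    A ↦ CB  (constrained at step 1)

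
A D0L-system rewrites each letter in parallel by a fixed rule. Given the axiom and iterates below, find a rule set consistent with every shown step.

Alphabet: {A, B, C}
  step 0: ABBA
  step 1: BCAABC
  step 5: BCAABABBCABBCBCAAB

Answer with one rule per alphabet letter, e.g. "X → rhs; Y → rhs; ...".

A->BC, B->A, C->B

  step 0 ⇒ step 1: ABBA ⇒ BC·A·A·BC
    A ↦ BC
    B ↦ A
    C ↦ B  (constrained at step 1)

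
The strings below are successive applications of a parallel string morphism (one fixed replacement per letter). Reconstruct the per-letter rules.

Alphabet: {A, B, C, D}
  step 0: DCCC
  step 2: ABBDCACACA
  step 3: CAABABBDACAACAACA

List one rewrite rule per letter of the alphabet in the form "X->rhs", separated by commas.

A->CA, B->AB, C->A, D->BD

  step 2 ⇒ step 3: ABBDCACACA ⇒ CA·AB·AB·BD·A·CA·A·CA·A·CA
    A ↦ CA
    B ↦ AB
    C ↦ A
    D ↦ BD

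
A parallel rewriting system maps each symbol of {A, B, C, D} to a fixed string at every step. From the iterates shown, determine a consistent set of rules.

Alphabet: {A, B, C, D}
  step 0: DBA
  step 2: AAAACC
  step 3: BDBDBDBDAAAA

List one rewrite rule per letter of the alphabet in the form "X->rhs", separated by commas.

  step 2 ⇒ step 3: AAAACC ⇒ BD·BD·BD·BD·AA·AA
    A ↦ BD
    C ↦ AA
    B ↦ C  (constrained at step 0)
    D ↦ C  (constrained at step 0)

A->BD, B->C, C->AA, D->C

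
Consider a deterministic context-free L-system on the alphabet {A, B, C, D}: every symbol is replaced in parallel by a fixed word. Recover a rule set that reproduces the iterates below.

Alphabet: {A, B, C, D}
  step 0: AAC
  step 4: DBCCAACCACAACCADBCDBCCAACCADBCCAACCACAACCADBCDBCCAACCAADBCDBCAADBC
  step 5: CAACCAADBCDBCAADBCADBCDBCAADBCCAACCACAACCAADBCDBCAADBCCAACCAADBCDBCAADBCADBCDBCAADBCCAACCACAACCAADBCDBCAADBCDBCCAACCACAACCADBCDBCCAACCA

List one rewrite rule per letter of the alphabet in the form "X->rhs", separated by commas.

  step 4 ⇒ step 5: DBCCAACCACAACCADBCDBCCAACCADBCCAACCACAACCADBCDBCCAACCAADBCDBCAADBC ⇒ CAA·CC·A·A·DBC·DBC·A·A·DBC·A·DBC·DBC·A·A·DBC·CAA·CC·A·CAA·CC·A·A·DBC·DBC·A·A·DBC·CAA·CC·A·A·DBC·DBC·A·A·DBC·A·DBC·DBC·A·A·DBC·CAA·CC·A·CAA·CC·A·A·DBC·DBC·A·A·DBC·DBC·CAA·CC·A·CAA·CC·A·DBC·DBC·CAA·CC·A
    A ↦ DBC
    B ↦ CC
    C ↦ A
    D ↦ CAA

A->DBC, B->CC, C->A, D->CAA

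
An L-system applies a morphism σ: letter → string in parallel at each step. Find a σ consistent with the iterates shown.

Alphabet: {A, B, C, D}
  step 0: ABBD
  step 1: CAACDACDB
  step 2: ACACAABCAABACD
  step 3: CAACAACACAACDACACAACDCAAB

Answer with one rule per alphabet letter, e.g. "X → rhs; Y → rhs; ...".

  step 2 ⇒ step 3: ACACAABCAABACD ⇒ CA·A·CA·A·CA·CA·ACD·A·CA·CA·ACD·CA·A·B
    A ↦ CA
    B ↦ ACD
    C ↦ A
    D ↦ B

A->CA, B->ACD, C->A, D->B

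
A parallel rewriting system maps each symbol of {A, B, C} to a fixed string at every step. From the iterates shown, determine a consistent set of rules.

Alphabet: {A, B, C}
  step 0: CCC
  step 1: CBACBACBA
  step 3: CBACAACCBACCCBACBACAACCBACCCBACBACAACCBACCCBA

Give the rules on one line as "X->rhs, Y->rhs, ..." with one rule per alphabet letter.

A->C, B->CAA, C->CBA

  step 0 ⇒ step 1: CCC ⇒ CBA·CBA·CBA
    C ↦ CBA
    A ↦ C  (constrained at step 1)
    B ↦ CAA  (constrained at step 1)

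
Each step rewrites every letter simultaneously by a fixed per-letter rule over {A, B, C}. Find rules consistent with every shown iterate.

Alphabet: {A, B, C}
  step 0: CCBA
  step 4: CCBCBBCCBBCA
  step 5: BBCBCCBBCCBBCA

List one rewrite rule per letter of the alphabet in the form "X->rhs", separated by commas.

  step 4 ⇒ step 5: CCBCBBCCBBCA ⇒ B·B·C·B·C·C·B·B·C·C·B·BCA
    A ↦ BCA
    B ↦ C
    C ↦ B

A->BCA, B->C, C->B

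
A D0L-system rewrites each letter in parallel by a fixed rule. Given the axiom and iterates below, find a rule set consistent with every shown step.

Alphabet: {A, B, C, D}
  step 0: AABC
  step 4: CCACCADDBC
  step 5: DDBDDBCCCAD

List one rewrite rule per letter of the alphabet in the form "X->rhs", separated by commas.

A->B, B->CA, C->D, D->C

  step 4 ⇒ step 5: CCACCADDBC ⇒ D·D·B·D·D·B·C·C·CA·D
    A ↦ B
    B ↦ CA
    C ↦ D
    D ↦ C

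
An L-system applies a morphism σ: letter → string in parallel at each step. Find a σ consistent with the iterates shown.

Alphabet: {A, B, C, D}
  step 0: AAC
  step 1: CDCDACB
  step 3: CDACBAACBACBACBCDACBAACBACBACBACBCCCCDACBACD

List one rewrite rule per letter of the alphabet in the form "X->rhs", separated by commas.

  step 0 ⇒ step 1: AAC ⇒ CD·CD·ACB
    A ↦ CD
    C ↦ ACB
    B ↦ A  (constrained at step 1)
    D ↦ CCC  (constrained at step 1)

A->CD, B->A, C->ACB, D->CCC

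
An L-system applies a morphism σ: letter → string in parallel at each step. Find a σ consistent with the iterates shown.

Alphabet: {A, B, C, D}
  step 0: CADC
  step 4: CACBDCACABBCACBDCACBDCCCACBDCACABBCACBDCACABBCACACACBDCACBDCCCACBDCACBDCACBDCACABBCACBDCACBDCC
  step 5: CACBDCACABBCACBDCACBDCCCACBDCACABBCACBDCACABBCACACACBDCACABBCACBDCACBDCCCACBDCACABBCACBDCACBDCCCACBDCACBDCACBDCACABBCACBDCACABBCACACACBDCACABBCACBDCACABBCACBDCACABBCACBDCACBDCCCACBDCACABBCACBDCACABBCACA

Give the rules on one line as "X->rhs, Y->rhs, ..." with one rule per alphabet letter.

  step 4 ⇒ step 5: CACBDCACABBCACBDCACBDCCCACBDCACABBCACBDCACABBCACACACBDCACBDCCCACBDCACBDCACBDCACABBCACBDCACBDCC ⇒ CA·CBD·CA·C·ABB·CA·CBD·CA·CBD·C·C·CA·CBD·CA·C·ABB·CA·CBD·CA·C·ABB·CA·CA·CA·CBD·CA·C·ABB·CA·CBD·CA·CBD·C·C·CA·CBD·CA·C·ABB·CA·CBD·CA·CBD·C·C·CA·CBD·CA·CBD·CA·CBD·CA·C·ABB·CA·CBD·CA·C·ABB·CA·CA·CA·CBD·CA·C·ABB·CA·CBD·CA·C·ABB·CA·CBD·CA·C·ABB·CA·CBD·CA·CBD·C·C·CA·CBD·CA·C·ABB·CA·CBD·CA·C·ABB·CA·CA
    A ↦ CBD
    B ↦ C
    C ↦ CA
    D ↦ ABB

A->CBD, B->C, C->CA, D->ABB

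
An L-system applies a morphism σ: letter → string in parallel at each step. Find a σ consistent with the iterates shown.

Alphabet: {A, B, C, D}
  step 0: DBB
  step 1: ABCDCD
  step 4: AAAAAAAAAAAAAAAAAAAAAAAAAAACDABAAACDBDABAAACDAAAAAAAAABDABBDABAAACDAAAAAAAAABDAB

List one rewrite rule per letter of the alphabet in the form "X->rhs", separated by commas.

A->AAA, B->CD, C->BD, D->AB

  step 0 ⇒ step 1: DBB ⇒ AB·CD·CD
    B ↦ CD
    D ↦ AB
    A ↦ AAA  (constrained at step 1)
    C ↦ BD  (constrained at step 1)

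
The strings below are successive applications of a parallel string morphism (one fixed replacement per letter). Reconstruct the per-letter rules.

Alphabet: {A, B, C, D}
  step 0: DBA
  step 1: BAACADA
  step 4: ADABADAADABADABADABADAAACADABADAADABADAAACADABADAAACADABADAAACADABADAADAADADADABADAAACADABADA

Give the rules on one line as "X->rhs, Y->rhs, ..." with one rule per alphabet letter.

A->ADA, B->AAC, C->D, D->B

  step 0 ⇒ step 1: DBA ⇒ B·AAC·ADA
    A ↦ ADA
    B ↦ AAC
    D ↦ B
    C ↦ D  (constrained at step 1)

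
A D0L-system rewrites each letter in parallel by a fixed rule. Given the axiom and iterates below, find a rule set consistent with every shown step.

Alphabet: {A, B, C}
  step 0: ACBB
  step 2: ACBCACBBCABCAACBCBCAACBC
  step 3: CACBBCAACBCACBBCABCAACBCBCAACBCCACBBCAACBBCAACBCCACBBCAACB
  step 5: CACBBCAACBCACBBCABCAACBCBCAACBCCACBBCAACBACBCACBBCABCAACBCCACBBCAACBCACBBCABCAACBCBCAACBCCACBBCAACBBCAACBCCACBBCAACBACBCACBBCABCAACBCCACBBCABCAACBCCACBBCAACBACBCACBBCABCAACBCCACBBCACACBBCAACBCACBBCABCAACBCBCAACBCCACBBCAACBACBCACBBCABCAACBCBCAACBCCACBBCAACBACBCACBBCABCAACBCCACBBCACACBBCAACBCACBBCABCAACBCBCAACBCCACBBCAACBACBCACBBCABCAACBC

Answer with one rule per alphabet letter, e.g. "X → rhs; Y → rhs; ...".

  step 2 ⇒ step 3: ACBCACBBCABCAACBCBCAACBC ⇒ C·ACB·BCA·ACB·C·ACB·BCA·BCA·ACB·C·BCA·ACB·C·C·ACB·BCA·ACB·BCA·ACB·C·C·ACB·BCA·ACB
    A ↦ C
    B ↦ BCA
    C ↦ ACB

A->C, B->BCA, C->ACB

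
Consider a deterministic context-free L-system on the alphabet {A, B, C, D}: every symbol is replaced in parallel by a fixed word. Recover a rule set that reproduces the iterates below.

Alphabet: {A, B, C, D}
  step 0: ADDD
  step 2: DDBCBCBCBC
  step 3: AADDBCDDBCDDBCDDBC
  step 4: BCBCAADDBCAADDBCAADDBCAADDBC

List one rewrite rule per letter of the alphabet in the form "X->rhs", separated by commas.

A->BC, B->DD, C->BC, D->A

  step 3 ⇒ step 4: AADDBCDDBCDDBCDDBC ⇒ BC·BC·A·A·DD·BC·A·A·DD·BC·A·A·DD·BC·A·A·DD·BC
    A ↦ BC
    B ↦ DD
    C ↦ BC
    D ↦ A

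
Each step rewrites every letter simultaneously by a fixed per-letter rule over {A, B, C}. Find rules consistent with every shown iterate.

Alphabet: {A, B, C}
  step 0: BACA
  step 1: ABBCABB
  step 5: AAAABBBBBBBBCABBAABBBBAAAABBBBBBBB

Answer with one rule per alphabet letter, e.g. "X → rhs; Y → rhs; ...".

A->BB, B->A, C->CA

  step 0 ⇒ step 1: BACA ⇒ A·BB·CA·BB
    A ↦ BB
    B ↦ A
    C ↦ CA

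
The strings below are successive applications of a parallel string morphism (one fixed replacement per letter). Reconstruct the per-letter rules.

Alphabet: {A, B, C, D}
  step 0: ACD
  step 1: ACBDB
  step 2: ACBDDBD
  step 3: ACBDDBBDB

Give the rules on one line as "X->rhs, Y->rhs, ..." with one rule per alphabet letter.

  step 2 ⇒ step 3: ACBDDBD ⇒ ACB·D·D·B·B·D·B
    A ↦ ACB
    B ↦ D
    C ↦ D
    D ↦ B

A->ACB, B->D, C->D, D->B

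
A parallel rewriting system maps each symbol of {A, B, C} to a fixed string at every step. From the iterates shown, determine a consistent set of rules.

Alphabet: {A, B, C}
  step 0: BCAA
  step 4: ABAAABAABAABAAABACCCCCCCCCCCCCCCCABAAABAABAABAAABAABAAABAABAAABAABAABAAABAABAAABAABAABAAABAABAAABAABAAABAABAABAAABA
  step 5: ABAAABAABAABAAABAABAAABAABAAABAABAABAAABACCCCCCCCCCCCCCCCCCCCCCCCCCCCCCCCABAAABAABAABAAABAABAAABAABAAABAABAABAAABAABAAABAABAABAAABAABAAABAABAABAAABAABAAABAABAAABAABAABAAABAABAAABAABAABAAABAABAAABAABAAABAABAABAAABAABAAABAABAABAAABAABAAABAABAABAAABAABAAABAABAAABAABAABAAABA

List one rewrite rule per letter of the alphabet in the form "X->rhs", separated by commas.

A->ABA, B->A, C->CC

  step 4 ⇒ step 5: ABAAABAABAABAAABACCCCCCCCCCCCCCCCABAAABAABAABAAABAABAAABAABAAABAABAABAAABAABAAABAABAABAAABAABAAABAABAAABAABAABAAABA ⇒ ABA·A·ABA·ABA·ABA·A·ABA·ABA·A·ABA·ABA·A·ABA·ABA·ABA·A·ABA·CC·CC·CC·CC·CC·CC·CC·CC·CC·CC·CC·CC·CC·CC·CC·CC·ABA·A·ABA·ABA·ABA·A·ABA·ABA·A·ABA·ABA·A·ABA·ABA·ABA·A·ABA·ABA·A·ABA·ABA·ABA·A·ABA·ABA·A·ABA·ABA·ABA·A·ABA·ABA·A·ABA·ABA·A·ABA·ABA·ABA·A·ABA·ABA·A·ABA·ABA·ABA·A·ABA·ABA·A·ABA·ABA·A·ABA·ABA·ABA·A·ABA·ABA·A·ABA·ABA·ABA·A·ABA·ABA·A·ABA·ABA·ABA·A·ABA·ABA·A·ABA·ABA·A·ABA·ABA·ABA·A·ABA
    A ↦ ABA
    B ↦ A
    C ↦ CC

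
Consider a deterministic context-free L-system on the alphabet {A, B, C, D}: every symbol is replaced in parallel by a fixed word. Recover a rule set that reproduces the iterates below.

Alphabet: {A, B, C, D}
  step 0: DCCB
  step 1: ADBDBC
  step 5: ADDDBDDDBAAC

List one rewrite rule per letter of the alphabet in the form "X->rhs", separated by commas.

  step 0 ⇒ step 1: DCCB ⇒ A·DB·DB·C
    B ↦ C
    C ↦ DB
    D ↦ A
    A ↦ D  (constrained at step 1)

A->D, B->C, C->DB, D->A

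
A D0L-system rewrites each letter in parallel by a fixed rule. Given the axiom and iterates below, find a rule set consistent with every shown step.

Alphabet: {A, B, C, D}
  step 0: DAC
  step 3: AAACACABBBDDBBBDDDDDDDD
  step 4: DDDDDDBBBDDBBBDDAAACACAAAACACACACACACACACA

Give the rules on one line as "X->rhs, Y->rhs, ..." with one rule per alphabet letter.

  step 3 ⇒ step 4: AAACACABBBDDBBBDDDDDDDD ⇒ DD·DD·DD·BBB·DD·BBB·DD·A·A·A·CA·CA·A·A·A·CA·CA·CA·CA·CA·CA·CA·CA
    A ↦ DD
    B ↦ A
    C ↦ BBB
    D ↦ CA

A->DD, B->A, C->BBB, D->CA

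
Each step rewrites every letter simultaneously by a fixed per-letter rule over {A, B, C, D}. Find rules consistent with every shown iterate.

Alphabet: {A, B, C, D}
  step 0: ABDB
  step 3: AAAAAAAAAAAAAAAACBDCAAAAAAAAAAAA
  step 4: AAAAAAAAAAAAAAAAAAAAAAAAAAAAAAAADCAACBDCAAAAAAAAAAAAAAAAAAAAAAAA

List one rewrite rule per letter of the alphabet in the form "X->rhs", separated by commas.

  step 3 ⇒ step 4: AAAAAAAAAAAAAAAACBDCAAAAAAAAAAAA ⇒ AA·AA·AA·AA·AA·AA·AA·AA·AA·AA·AA·AA·AA·AA·AA·AA·DC·AA·CB·DC·AA·AA·AA·AA·AA·AA·AA·AA·AA·AA·AA·AA
    A ↦ AA
    B ↦ AA
    C ↦ DC
    D ↦ CB

A->AA, B->AA, C->DC, D->CB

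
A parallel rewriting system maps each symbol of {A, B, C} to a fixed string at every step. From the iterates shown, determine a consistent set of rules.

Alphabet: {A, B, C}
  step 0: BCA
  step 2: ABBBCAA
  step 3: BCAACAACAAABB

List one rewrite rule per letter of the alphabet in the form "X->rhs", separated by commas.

  step 2 ⇒ step 3: ABBBCAA ⇒ B·CAA·CAA·CAA·A·B·B
    A ↦ B
    B ↦ CAA
    C ↦ A

A->B, B->CAA, C->A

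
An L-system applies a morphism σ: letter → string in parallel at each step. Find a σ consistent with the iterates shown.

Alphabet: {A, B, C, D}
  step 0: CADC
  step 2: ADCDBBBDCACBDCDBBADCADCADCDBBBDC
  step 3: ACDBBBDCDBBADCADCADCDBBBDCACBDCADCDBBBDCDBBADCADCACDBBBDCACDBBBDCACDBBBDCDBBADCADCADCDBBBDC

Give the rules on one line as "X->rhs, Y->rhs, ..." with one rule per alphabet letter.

  step 2 ⇒ step 3: ADCDBBBDCACBDCDBBADCADCADCDBBBDC ⇒ AC·DBB·BDC·DBB·ADC·ADC·ADC·DBB·BDC·AC·BDC·ADC·DBB·BDC·DBB·ADC·ADC·AC·DBB·BDC·AC·DBB·BDC·AC·DBB·BDC·DBB·ADC·ADC·ADC·DBB·BDC
    A ↦ AC
    B ↦ ADC
    C ↦ BDC
    D ↦ DBB

A->AC, B->ADC, C->BDC, D->DBB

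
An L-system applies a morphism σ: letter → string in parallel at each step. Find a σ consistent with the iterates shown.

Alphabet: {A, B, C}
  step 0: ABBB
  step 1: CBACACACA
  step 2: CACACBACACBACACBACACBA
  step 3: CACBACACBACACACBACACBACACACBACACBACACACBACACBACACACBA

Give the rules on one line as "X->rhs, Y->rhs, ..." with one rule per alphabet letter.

A->CBA, B->CA, C->CA

  step 2 ⇒ step 3: CACACBACACBACACBACACBA ⇒ CA·CBA·CA·CBA·CA·CA·CBA·CA·CBA·CA·CA·CBA·CA·CBA·CA·CA·CBA·CA·CBA·CA·CA·CBA
    A ↦ CBA
    B ↦ CA
    C ↦ CA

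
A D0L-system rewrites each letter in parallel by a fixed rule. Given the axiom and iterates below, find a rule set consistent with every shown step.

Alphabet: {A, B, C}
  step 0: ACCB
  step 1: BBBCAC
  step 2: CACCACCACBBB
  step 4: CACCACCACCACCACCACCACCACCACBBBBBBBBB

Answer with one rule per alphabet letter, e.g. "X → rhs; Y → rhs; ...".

  step 1 ⇒ step 2: BBBCAC ⇒ CAC·CAC·CAC·B·B·B
    A ↦ B
    B ↦ CAC
    C ↦ B

A->B, B->CAC, C->B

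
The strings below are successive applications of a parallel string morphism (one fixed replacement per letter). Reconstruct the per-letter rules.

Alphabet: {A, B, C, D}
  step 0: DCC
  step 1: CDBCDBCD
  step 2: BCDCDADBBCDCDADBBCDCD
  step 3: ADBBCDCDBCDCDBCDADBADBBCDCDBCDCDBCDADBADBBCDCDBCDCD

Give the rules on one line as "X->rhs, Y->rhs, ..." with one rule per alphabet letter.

A->B, B->ADB, C->BCD, D->CD

  step 2 ⇒ step 3: BCDCDADBBCDCDADBBCDCD ⇒ ADB·BCD·CD·BCD·CD·B·CD·ADB·ADB·BCD·CD·BCD·CD·B·CD·ADB·ADB·BCD·CD·BCD·CD
    A ↦ B
    B ↦ ADB
    C ↦ BCD
    D ↦ CD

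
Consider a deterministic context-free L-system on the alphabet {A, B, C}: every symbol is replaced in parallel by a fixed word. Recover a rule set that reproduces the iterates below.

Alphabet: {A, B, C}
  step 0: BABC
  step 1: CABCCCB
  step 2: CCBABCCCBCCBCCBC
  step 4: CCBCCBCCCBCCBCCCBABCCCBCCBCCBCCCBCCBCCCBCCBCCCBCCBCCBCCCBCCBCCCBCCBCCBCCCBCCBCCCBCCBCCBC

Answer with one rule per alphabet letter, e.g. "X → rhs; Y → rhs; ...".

  step 1 ⇒ step 2: CABCCCB ⇒ CCB·AB·C·CCB·CCB·CCB·C
    A ↦ AB
    B ↦ C
    C ↦ CCB

A->AB, B->C, C->CCB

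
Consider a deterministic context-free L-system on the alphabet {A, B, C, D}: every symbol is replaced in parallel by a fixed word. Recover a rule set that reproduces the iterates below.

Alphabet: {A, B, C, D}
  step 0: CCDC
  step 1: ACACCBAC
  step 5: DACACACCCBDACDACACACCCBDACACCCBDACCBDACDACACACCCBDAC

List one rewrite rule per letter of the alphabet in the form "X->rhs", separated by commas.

  step 0 ⇒ step 1: CCDC ⇒ AC·AC·CB·AC
    C ↦ AC
    D ↦ CB
    A ↦ D  (constrained at step 1)
    B ↦ C  (constrained at step 1)

A->D, B->C, C->AC, D->CB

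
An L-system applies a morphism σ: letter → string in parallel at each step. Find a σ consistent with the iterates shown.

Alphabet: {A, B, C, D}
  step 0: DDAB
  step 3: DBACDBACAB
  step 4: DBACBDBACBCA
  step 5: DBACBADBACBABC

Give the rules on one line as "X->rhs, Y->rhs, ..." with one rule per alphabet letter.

A->C, B->A, C->B, D->DB

  step 4 ⇒ step 5: DBACBDBACBCA ⇒ DB·A·C·B·A·DB·A·C·B·A·B·C
    A ↦ C
    B ↦ A
    C ↦ B
    D ↦ DB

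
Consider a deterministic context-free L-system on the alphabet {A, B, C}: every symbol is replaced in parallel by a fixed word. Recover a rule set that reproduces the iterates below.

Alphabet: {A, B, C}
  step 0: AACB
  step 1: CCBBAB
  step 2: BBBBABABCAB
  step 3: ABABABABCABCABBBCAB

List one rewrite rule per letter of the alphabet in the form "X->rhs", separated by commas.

A->C, B->AB, C->BB

  step 2 ⇒ step 3: BBBBABABCAB ⇒ AB·AB·AB·AB·C·AB·C·AB·BB·C·AB
    A ↦ C
    B ↦ AB
    C ↦ BB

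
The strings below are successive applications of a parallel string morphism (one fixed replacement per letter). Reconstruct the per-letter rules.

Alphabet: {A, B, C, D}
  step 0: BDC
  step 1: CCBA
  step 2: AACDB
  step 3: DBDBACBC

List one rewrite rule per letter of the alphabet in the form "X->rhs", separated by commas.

  step 2 ⇒ step 3: AACDB ⇒ DB·DB·A·CB·C
    A ↦ DB
    B ↦ C
    C ↦ A
    D ↦ CB

A->DB, B->C, C->A, D->CB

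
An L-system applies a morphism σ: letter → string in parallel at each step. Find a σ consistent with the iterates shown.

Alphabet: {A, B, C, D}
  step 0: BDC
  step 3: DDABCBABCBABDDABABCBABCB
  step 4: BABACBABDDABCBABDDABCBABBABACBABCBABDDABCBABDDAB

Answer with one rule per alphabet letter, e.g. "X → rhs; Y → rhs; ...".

  step 3 ⇒ step 4: DDABCBABCBABDDABABCBABCB ⇒ BA·BA·CB·AB·DD·AB·CB·AB·DD·AB·CB·AB·BA·BA·CB·AB·CB·AB·DD·AB·CB·AB·DD·AB
    A ↦ CB
    B ↦ AB
    C ↦ DD
    D ↦ BA

A->CB, B->AB, C->DD, D->BA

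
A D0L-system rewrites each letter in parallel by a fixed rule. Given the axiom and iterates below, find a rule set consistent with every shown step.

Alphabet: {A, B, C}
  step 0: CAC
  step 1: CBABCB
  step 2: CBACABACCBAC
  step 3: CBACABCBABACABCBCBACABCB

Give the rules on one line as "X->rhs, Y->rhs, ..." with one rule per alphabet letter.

A->AB, B->AC, C->CB

  step 2 ⇒ step 3: CBACABACCBAC ⇒ CB·AC·AB·CB·AB·AC·AB·CB·CB·AC·AB·CB
    A ↦ AB
    B ↦ AC
    C ↦ CB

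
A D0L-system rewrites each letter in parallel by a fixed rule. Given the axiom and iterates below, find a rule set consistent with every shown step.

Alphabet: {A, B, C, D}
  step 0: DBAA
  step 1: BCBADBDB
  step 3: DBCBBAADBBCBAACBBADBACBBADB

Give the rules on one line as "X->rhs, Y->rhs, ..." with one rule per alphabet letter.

  step 0 ⇒ step 1: DBAA ⇒ BCB·A·DB·DB
    A ↦ DB
    B ↦ A
    D ↦ BCB
    C ↦ CBB  (constrained at step 1)

A->DB, B->A, C->CBB, D->BCB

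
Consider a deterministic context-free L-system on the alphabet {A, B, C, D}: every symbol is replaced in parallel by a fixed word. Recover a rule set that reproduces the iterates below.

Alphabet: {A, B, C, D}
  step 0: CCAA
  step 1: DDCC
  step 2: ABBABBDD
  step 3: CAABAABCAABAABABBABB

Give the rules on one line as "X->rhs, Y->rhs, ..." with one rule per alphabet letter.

A->C, B->AAB, C->D, D->ABB

  step 2 ⇒ step 3: ABBABBDD ⇒ C·AAB·AAB·C·AAB·AAB·ABB·ABB
    A ↦ C
    B ↦ AAB
    D ↦ ABB
  step 0 ⇒ step 1: CCAA ⇒ D·D·C·C
    C ↦ D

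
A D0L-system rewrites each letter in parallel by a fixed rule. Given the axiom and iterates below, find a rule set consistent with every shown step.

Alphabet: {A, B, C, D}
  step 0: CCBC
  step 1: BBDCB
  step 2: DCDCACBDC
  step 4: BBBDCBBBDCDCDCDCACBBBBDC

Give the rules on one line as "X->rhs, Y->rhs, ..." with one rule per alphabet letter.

  step 1 ⇒ step 2: BBDCB ⇒ DC·DC·AC·B·DC
    B ↦ DC
    C ↦ B
    D ↦ AC
    A ↦ BB  (constrained at step 2)

A->BB, B->DC, C->B, D->AC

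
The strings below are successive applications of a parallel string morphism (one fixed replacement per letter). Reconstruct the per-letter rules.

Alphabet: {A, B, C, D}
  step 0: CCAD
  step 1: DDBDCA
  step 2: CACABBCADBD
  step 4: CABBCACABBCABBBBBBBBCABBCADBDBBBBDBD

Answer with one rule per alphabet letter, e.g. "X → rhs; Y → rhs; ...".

A->BD, B->BB, C->D, D->CA

  step 1 ⇒ step 2: DDBDCA ⇒ CA·CA·BB·CA·D·BD
    A ↦ BD
    B ↦ BB
    C ↦ D
    D ↦ CA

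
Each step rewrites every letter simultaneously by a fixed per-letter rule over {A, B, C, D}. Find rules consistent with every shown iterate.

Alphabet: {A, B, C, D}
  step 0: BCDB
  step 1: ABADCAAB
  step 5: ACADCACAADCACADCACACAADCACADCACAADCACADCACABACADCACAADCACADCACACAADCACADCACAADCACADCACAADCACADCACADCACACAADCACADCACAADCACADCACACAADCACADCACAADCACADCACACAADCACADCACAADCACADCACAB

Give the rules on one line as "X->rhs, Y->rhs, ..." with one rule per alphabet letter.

A->AC, B->AB, C->ADC, D->A

  step 0 ⇒ step 1: BCDB ⇒ AB·ADC·A·AB
    B ↦ AB
    C ↦ ADC
    D ↦ A
    A ↦ AC  (constrained at step 1)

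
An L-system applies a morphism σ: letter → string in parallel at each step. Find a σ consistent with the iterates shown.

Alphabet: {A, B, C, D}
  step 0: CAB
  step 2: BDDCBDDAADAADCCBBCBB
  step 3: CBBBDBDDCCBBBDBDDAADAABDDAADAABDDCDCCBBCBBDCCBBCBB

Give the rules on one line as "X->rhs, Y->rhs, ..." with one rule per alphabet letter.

A->DAA, B->CBB, C->DC, D->BD

  step 2 ⇒ step 3: BDDCBDDAADAADCCBBCBB ⇒ CBB·BD·BD·DC·CBB·BD·BD·DAA·DAA·BD·DAA·DAA·BD·DC·DC·CBB·CBB·DC·CBB·CBB
    A ↦ DAA
    B ↦ CBB
    C ↦ DC
    D ↦ BD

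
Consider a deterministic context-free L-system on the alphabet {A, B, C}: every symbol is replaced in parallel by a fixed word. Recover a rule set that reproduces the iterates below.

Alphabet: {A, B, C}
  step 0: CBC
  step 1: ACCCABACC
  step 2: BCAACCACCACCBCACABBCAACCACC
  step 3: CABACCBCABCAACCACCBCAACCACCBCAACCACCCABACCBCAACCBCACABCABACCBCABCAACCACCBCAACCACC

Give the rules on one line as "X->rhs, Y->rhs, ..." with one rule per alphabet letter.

A->BCA, B->CAB, C->ACC

  step 2 ⇒ step 3: BCAACCACCACCBCACABBCAACCACC ⇒ CAB·ACC·BCA·BCA·ACC·ACC·BCA·ACC·ACC·BCA·ACC·ACC·CAB·ACC·BCA·ACC·BCA·CAB·CAB·ACC·BCA·BCA·ACC·ACC·BCA·ACC·ACC
    A ↦ BCA
    B ↦ CAB
    C ↦ ACC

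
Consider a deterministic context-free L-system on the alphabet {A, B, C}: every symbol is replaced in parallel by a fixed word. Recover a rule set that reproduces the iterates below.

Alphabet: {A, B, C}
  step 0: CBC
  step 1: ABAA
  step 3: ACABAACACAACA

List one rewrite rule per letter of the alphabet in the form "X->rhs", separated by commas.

  step 0 ⇒ step 1: CBC ⇒ A·BA·A
    B ↦ BA
    C ↦ A
    A ↦ AC  (constrained at step 1)

A->AC, B->BA, C->A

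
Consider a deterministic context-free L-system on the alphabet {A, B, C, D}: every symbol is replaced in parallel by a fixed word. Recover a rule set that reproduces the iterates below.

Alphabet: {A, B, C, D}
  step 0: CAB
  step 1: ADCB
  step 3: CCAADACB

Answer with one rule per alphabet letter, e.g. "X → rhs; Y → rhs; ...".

  step 0 ⇒ step 1: CAB ⇒ A·D·CB
    A ↦ D
    B ↦ CB
    C ↦ A
    D ↦ CC  (constrained at step 1)

A->D, B->CB, C->A, D->CC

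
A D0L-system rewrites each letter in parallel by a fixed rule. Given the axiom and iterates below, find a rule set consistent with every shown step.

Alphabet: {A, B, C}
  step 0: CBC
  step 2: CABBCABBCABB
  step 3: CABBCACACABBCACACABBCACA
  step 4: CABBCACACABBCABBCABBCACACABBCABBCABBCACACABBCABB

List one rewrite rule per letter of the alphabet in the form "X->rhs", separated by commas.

A->BB, B->CA, C->CA

  step 3 ⇒ step 4: CABBCACACABBCACACABBCACA ⇒ CA·BB·CA·CA·CA·BB·CA·BB·CA·BB·CA·CA·CA·BB·CA·BB·CA·BB·CA·CA·CA·BB·CA·BB
    A ↦ BB
    B ↦ CA
    C ↦ CA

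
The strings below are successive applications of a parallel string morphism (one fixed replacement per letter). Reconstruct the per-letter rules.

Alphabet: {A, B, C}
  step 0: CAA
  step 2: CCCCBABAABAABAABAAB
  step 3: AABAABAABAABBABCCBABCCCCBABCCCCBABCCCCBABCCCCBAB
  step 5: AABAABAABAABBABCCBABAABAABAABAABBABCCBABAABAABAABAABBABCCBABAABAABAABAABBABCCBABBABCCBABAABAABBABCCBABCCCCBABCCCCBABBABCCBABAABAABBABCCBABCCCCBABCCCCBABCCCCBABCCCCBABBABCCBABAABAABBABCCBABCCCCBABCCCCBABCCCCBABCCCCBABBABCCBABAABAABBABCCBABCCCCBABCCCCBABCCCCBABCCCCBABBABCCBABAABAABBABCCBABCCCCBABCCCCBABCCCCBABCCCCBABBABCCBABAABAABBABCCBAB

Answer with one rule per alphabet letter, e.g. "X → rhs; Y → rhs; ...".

A->CC, B->BAB, C->AAB

  step 2 ⇒ step 3: CCCCBABAABAABAABAAB ⇒ AAB·AAB·AAB·AAB·BAB·CC·BAB·CC·CC·BAB·CC·CC·BAB·CC·CC·BAB·CC·CC·BAB
    A ↦ CC
    B ↦ BAB
    C ↦ AAB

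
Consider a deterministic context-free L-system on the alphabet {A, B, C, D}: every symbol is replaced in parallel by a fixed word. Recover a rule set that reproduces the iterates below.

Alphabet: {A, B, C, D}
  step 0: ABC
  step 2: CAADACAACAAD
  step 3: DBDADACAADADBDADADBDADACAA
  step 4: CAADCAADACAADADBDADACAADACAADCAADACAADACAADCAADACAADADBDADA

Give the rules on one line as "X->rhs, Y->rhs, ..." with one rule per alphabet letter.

  step 3 ⇒ step 4: DBDADACAADADBDADADBDADACAA ⇒ CAA·D·CAA·DA·CAA·DA·DB·DA·DA·CAA·DA·CAA·D·CAA·DA·CAA·DA·CAA·D·CAA·DA·CAA·DA·DB·DA·DA
    A ↦ DA
    B ↦ D
    C ↦ DB
    D ↦ CAA

A->DA, B->D, C->DB, D->CAA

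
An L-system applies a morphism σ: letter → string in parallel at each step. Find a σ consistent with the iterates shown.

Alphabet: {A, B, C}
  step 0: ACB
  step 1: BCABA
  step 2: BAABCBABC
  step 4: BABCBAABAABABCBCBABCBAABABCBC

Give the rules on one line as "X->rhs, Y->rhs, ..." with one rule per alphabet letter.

A->BC, B->BA, C->A

  step 1 ⇒ step 2: BCABA ⇒ BA·A·BC·BA·BC
    A ↦ BC
    B ↦ BA
    C ↦ A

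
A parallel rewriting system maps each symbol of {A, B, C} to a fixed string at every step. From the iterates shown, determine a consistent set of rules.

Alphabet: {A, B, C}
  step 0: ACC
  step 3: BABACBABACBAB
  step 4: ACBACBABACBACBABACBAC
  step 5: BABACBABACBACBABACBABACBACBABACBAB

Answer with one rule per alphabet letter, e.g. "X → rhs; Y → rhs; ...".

  step 4 ⇒ step 5: ACBACBABACBACBABACBAC ⇒ B·AB·AC·B·AB·AC·B·AC·B·AB·AC·B·AB·AC·B·AC·B·AB·AC·B·AB
    A ↦ B
    B ↦ AC
    C ↦ AB

A->B, B->AC, C->AB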